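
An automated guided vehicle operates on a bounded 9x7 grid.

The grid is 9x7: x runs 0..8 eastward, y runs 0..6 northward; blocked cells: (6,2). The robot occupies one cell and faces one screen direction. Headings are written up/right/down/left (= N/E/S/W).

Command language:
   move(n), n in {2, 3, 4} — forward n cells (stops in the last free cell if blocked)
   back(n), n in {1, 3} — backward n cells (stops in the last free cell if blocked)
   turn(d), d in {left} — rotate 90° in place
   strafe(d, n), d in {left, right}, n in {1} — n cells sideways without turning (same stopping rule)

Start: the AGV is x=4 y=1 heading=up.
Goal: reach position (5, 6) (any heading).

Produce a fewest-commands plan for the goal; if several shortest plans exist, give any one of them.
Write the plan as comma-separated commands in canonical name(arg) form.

strafe(right, 1), move(3), move(3)

begin: x=4 y=1 heading=up
t=1 strafe(right, 1) ⇒ x=5 y=1 heading=up
t=2 move(3) ⇒ x=5 y=4 heading=up
t=3 move(3) ⇒ x=5 y=6 heading=up
no 2-step plan works, so 3 is optimal.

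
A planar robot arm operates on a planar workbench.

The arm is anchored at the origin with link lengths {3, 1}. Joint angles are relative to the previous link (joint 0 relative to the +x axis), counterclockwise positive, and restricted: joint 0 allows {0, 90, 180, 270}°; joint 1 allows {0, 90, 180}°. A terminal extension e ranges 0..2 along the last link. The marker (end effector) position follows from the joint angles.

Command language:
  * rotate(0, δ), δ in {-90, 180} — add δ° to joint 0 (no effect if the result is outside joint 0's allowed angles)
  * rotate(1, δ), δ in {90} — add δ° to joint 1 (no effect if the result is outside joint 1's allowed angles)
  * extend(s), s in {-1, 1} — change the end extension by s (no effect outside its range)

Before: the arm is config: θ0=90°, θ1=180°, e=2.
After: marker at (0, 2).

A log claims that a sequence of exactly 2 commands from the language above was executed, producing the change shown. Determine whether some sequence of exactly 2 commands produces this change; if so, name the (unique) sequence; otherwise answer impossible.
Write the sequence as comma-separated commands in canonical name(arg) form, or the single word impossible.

t0: config: θ0=90°, θ1=180°, e=2
t=1 extend(-1) ⇒ config: θ0=90°, θ1=180°, e=1
t=2 extend(-1) ⇒ config: θ0=90°, θ1=180°, e=0
uniquely the one of 25 2-step routes that fits.

extend(-1), extend(-1)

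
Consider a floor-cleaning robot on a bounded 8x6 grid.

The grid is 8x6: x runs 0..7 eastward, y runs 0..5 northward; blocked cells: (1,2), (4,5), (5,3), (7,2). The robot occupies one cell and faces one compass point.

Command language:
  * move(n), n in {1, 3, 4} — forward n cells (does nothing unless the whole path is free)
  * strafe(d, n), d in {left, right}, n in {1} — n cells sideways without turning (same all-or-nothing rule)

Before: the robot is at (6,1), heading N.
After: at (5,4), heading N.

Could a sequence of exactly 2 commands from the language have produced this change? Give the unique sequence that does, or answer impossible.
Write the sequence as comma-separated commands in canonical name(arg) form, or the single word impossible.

move(3), strafe(left, 1)

key: still facing N at the end — nothing in the sequence rotates
start: at (6,1), heading N
t=1 move(3) ⇒ at (6,4), heading N
t=2 strafe(left, 1) ⇒ at (5,4), heading N
uniquely the one of 25 2-step routes that fits.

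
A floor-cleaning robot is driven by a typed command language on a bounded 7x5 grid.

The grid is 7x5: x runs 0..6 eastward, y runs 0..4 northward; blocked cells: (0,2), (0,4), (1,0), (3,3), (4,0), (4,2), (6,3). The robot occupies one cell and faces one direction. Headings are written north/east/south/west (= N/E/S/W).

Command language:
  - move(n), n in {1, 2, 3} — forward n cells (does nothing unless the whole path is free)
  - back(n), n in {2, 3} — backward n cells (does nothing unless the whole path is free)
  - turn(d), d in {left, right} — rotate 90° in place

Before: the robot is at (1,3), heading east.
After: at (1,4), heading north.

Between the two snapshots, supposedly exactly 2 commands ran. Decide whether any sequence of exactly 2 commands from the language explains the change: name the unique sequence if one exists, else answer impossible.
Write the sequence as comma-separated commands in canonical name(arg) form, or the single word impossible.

turn(left), move(1)

key: position moved to (1,4) AND the heading swung to N — translation plus rotation needed
initial: at (1,3), heading east
step 1 (turn(left)): at (1,3), heading north
step 2 (move(1)): at (1,4), heading north
no rival 2-sequence matches.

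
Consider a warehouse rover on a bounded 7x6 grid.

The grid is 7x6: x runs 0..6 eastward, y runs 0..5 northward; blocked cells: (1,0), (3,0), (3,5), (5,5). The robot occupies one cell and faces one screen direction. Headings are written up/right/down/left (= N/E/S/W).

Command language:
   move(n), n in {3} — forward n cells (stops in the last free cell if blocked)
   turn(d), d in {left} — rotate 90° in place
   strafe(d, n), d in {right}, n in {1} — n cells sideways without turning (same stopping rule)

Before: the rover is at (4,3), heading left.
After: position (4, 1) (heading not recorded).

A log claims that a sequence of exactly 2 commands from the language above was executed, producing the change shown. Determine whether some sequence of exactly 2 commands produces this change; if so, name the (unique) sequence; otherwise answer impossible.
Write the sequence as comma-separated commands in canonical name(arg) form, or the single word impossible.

all 9 sequences checked — none match.

impossible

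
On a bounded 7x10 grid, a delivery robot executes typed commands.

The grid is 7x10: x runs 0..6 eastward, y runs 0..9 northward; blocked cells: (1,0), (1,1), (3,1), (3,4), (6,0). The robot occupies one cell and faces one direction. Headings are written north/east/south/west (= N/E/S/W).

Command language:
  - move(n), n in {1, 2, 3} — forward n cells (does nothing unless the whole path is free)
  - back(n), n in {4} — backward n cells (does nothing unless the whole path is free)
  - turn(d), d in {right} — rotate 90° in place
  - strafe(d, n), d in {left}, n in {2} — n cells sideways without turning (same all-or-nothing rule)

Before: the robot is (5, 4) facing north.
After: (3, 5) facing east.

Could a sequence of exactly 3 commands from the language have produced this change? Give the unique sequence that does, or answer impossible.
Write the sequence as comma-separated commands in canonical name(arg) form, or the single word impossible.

move(1), strafe(left, 2), turn(right)

key: running turn(right) before move(1) would end elsewhere — order is forced
from: (5, 4) facing north
step 1 (move(1)): (5, 5) facing north
step 2 (strafe(left, 2)): (3, 5) facing north
step 3 (turn(right)): (3, 5) facing east
no rival 3-sequence matches.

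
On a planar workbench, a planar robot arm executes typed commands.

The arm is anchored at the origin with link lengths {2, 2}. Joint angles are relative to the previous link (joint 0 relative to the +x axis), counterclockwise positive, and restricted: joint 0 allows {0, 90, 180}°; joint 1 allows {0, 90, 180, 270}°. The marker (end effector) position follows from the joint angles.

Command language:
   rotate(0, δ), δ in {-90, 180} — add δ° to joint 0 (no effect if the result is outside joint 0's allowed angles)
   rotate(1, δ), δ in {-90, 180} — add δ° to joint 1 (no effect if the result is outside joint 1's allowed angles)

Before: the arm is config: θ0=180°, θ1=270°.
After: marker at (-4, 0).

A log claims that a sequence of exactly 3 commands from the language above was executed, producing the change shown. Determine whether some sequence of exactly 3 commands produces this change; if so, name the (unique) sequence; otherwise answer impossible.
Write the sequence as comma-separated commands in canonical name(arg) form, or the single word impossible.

initial: config: θ0=180°, θ1=270°
[1] after rotate(1, -90): config: θ0=180°, θ1=180°
[2] after rotate(1, -90): config: θ0=180°, θ1=90°
[3] after rotate(1, -90): config: θ0=180°, θ1=0°
uniquely the one of 64 3-step routes that fits.

rotate(1, -90), rotate(1, -90), rotate(1, -90)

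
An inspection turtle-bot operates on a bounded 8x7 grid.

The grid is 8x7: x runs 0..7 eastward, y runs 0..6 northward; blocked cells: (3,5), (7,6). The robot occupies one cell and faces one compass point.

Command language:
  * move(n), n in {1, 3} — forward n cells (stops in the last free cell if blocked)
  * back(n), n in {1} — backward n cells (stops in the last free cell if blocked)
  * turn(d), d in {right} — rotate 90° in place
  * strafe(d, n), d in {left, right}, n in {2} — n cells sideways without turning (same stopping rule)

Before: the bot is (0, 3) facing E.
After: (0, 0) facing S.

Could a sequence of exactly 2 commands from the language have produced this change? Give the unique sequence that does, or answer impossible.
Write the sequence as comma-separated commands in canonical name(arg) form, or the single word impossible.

turn(right), move(3)

key: cell and facing (now S) both changed — the 2 commands mix motion and turning
begin: (0, 3) facing E
[1] after turn(right): (0, 3) facing S
[2] after move(3): (0, 0) facing S
no rival 2-sequence matches.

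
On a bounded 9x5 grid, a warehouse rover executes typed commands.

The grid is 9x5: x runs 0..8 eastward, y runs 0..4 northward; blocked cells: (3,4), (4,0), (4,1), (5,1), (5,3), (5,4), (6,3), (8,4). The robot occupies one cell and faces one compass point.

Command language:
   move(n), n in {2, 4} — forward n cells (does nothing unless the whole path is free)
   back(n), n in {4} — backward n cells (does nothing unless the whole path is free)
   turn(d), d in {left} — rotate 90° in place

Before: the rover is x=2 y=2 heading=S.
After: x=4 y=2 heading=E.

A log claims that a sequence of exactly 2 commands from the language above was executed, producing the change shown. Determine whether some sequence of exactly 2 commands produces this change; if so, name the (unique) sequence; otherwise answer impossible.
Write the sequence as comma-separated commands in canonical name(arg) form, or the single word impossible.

key: position moved to (4,2) AND the heading swung to E — translation plus rotation needed
start: x=2 y=2 heading=S
1. turn(left) → x=2 y=2 heading=E
2. move(2) → x=4 y=2 heading=E
uniquely the one of 16 2-step routes that fits.

turn(left), move(2)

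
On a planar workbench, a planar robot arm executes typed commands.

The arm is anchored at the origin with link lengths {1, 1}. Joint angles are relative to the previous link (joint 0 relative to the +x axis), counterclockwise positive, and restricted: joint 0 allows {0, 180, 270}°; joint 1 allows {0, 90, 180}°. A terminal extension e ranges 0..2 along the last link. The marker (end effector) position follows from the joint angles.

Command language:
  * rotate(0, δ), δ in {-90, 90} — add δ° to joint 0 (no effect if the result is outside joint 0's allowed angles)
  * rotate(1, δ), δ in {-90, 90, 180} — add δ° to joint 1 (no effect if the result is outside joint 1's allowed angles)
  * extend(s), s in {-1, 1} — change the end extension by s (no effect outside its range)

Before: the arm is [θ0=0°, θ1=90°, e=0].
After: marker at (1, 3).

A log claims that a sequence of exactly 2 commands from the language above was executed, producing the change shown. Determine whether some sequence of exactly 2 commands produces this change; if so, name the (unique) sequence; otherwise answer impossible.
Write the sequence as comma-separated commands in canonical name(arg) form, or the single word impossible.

extend(1), extend(1)

from: [θ0=0°, θ1=90°, e=0]
1. extend(1) → [θ0=0°, θ1=90°, e=1]
2. extend(1) → [θ0=0°, θ1=90°, e=2]
uniquely the one of 49 2-step routes that fits.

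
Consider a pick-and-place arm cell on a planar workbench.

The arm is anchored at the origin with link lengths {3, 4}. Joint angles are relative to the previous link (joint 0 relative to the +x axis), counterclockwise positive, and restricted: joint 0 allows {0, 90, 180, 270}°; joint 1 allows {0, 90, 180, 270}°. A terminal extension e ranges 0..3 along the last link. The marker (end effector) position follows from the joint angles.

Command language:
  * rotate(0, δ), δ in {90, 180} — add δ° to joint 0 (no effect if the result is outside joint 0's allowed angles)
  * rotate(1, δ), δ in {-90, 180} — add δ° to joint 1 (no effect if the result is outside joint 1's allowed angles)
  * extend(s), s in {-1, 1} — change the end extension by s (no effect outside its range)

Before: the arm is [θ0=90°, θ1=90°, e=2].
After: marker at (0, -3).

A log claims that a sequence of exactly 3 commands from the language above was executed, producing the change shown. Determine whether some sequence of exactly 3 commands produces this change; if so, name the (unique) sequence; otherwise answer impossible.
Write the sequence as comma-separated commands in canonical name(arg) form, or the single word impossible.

rotate(1, -90), rotate(1, -90), rotate(1, -90)

from: [θ0=90°, θ1=90°, e=2]
step 1 (rotate(1, -90)): [θ0=90°, θ1=0°, e=2]
step 2 (rotate(1, -90)): [θ0=90°, θ1=270°, e=2]
step 3 (rotate(1, -90)): [θ0=90°, θ1=180°, e=2]
uniquely the one of 216 3-step routes that fits.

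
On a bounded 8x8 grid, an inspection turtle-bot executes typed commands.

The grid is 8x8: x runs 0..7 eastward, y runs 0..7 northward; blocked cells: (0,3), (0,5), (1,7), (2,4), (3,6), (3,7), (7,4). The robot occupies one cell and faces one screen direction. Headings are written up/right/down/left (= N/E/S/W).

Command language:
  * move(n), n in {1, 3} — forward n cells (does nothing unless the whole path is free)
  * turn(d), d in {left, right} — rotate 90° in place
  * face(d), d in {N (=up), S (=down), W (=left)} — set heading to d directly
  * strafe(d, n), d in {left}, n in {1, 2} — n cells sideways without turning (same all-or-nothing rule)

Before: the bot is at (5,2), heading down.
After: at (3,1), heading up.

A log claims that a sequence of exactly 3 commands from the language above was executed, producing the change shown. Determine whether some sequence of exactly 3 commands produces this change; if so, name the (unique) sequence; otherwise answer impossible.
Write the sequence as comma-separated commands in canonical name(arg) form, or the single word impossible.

key: position moved to (3,1) AND the heading swung to N — translation plus rotation needed
t0: at (5,2), heading down
step 1 (move(1)): at (5,1), heading down
step 2 (face(N)): at (5,1), heading up
step 3 (strafe(left, 2)): at (3,1), heading up
no rival 3-sequence matches.

move(1), face(N), strafe(left, 2)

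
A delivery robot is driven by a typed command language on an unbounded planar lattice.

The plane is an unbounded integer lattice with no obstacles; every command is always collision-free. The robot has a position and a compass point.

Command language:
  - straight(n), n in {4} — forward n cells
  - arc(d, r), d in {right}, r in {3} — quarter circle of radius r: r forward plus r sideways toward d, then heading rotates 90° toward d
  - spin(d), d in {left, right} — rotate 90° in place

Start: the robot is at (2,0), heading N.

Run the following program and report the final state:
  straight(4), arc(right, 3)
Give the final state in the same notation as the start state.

begin: at (2,0), heading N
step 1 (straight(4)): at (2,4), heading N
step 2 (arc(right, 3)): at (5,7), heading E

at (5,7), heading E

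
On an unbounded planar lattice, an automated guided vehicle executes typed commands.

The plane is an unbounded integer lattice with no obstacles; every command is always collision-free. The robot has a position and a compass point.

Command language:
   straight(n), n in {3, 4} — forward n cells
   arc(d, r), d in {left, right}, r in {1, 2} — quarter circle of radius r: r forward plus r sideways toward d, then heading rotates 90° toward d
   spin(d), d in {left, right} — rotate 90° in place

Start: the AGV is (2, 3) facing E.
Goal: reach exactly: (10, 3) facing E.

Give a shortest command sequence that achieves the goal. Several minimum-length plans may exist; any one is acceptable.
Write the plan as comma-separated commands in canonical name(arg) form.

t0: (2, 3) facing E
step 1 (straight(4)): (6, 3) facing E
step 2 (straight(4)): (10, 3) facing E
no 1-step plan works, so 2 is optimal.

straight(4), straight(4)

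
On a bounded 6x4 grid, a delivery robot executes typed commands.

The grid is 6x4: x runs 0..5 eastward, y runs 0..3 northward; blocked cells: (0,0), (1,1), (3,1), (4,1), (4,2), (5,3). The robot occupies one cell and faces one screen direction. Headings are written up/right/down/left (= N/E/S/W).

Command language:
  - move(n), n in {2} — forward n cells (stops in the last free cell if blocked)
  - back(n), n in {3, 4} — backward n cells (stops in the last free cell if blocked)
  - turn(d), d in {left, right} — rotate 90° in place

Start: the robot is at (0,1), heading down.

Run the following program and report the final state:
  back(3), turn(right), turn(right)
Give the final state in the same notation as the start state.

from: at (0,1), heading down
step 1 (back(3)): at (0,3), heading down
step 2 (turn(right)): at (0,3), heading left
step 3 (turn(right)): at (0,3), heading up

at (0,3), heading up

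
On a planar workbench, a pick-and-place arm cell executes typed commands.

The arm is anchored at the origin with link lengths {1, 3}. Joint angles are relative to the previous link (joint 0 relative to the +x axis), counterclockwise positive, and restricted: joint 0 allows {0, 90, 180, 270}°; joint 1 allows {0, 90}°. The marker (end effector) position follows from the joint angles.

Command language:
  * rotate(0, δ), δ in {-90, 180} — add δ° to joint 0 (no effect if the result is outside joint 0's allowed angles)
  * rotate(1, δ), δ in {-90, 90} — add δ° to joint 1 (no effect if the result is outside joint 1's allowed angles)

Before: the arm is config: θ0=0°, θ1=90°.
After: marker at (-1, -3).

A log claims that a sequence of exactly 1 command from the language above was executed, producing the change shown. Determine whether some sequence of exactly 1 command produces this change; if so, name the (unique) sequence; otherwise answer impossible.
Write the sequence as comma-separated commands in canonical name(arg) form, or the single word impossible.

rotate(0, 180)

start: config: θ0=0°, θ1=90°
t=1 rotate(0, 180) ⇒ config: θ0=180°, θ1=90°
no other 1-command option fits: unique.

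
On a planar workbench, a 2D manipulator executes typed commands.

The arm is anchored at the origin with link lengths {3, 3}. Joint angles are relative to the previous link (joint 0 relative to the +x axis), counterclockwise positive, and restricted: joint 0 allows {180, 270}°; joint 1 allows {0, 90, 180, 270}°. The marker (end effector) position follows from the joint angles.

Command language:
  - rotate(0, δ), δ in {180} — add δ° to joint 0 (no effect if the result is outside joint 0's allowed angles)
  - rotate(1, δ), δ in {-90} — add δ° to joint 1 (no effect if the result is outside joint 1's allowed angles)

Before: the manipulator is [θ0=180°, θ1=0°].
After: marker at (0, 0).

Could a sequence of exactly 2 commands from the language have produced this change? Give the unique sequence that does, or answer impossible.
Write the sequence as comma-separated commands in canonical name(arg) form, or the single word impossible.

from: [θ0=180°, θ1=0°]
t=1 rotate(1, -90) ⇒ [θ0=180°, θ1=270°]
t=2 rotate(1, -90) ⇒ [θ0=180°, θ1=180°]
no other 2-command option fits: unique.

rotate(1, -90), rotate(1, -90)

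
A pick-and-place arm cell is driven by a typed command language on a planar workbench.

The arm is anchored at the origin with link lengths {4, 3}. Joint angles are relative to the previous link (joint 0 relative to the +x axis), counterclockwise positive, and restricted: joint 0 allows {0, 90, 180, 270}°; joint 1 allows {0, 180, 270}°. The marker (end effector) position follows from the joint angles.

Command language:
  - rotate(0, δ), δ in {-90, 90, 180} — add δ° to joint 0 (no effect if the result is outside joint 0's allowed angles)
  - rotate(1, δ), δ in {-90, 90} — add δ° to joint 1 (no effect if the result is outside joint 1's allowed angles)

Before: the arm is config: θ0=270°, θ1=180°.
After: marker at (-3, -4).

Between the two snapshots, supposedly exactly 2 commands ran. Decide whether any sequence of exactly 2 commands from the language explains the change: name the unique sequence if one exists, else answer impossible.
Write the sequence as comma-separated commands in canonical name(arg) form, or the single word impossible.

rotate(1, -90), rotate(1, 90)

key: order matters: swapping rotate(1, -90) and rotate(1, 90) lands elsewhere
from: config: θ0=270°, θ1=180°
step 1 (rotate(1, -90)): config: θ0=270°, θ1=180°
step 2 (rotate(1, 90)): config: θ0=270°, θ1=270°
uniquely the one of 25 2-step routes that fits.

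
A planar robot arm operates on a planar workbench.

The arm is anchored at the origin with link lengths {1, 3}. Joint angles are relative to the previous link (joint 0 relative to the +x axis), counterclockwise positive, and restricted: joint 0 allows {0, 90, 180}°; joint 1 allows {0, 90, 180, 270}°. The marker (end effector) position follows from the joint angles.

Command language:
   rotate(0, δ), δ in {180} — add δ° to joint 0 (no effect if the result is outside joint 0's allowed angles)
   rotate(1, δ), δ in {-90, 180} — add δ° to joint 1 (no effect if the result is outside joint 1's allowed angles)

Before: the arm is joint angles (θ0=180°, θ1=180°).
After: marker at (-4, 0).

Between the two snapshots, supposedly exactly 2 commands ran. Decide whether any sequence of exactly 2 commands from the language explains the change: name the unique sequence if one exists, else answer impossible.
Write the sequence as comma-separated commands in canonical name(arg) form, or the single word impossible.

begin: joint angles (θ0=180°, θ1=180°)
[1] after rotate(1, -90): joint angles (θ0=180°, θ1=90°)
[2] after rotate(1, -90): joint angles (θ0=180°, θ1=0°)
no other 2-command option fits: unique.

rotate(1, -90), rotate(1, -90)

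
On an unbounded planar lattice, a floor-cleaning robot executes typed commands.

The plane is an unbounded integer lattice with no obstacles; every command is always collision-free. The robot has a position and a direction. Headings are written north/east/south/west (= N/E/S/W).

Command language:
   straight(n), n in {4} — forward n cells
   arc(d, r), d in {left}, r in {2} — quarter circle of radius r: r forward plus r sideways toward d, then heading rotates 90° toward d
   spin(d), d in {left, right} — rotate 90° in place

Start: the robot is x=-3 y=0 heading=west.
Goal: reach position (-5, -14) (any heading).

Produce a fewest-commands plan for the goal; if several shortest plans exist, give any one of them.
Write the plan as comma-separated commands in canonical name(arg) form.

arc(left, 2), straight(4), straight(4), straight(4)

begin: x=-3 y=0 heading=west
step 1 (arc(left, 2)): x=-5 y=-2 heading=south
step 2 (straight(4)): x=-5 y=-6 heading=south
step 3 (straight(4)): x=-5 y=-10 heading=south
step 4 (straight(4)): x=-5 y=-14 heading=south
no 3-step plan works, so 4 is optimal.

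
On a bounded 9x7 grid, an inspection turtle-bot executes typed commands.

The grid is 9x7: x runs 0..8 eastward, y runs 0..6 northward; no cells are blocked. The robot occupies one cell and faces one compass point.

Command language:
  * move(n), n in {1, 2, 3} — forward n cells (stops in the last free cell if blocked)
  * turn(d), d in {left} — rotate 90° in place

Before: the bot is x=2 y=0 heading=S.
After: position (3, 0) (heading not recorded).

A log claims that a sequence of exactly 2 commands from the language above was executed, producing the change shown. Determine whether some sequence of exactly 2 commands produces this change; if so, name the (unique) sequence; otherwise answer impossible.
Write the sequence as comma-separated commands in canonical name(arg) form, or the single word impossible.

key: order matters: swapping turn(left) and move(1) lands elsewhere
t0: x=2 y=0 heading=S
t=1 turn(left) ⇒ x=2 y=0 heading=E
t=2 move(1) ⇒ x=3 y=0 heading=E
no rival 2-sequence matches.

turn(left), move(1)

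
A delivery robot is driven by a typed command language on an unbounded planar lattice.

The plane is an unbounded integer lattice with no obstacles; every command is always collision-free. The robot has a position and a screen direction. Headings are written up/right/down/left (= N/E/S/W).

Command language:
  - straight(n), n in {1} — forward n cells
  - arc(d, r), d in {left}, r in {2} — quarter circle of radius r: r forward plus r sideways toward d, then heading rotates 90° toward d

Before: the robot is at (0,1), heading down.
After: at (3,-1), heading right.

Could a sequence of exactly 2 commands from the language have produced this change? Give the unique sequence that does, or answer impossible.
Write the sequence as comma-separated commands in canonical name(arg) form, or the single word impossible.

key: position moved to (3,-1) AND the heading swung to E — translation plus rotation needed
from: at (0,1), heading down
[1] after arc(left, 2): at (2,-1), heading right
[2] after straight(1): at (3,-1), heading right
uniquely the one of 4 2-step routes that fits.

arc(left, 2), straight(1)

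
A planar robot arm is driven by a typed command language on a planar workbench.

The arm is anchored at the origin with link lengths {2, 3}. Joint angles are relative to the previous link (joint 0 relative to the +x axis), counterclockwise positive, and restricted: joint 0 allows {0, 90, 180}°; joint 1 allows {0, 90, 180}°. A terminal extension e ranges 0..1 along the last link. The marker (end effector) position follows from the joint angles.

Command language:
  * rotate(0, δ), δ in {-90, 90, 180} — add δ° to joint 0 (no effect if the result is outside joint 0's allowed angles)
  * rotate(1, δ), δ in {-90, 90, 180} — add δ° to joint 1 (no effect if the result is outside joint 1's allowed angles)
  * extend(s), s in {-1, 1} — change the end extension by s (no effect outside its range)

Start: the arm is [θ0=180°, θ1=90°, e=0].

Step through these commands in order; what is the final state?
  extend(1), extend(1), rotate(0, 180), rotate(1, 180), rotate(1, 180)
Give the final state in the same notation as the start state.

[θ0=0°, θ1=90°, e=1]

start: [θ0=180°, θ1=90°, e=0]
1. extend(1) → [θ0=180°, θ1=90°, e=1]
2. extend(1) → [θ0=180°, θ1=90°, e=1]
3. rotate(0, 180) → [θ0=0°, θ1=90°, e=1]
4. rotate(1, 180) → [θ0=0°, θ1=90°, e=1]
5. rotate(1, 180) → [θ0=0°, θ1=90°, e=1]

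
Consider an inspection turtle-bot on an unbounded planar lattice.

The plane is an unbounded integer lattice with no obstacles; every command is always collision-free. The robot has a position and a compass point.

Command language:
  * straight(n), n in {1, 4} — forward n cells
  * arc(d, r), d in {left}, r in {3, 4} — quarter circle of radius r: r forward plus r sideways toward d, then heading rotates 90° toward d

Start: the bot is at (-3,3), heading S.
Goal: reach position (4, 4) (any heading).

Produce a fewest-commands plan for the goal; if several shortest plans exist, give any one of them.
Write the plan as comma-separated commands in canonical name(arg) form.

arc(left, 3), arc(left, 4)

t0: at (-3,3), heading S
1. arc(left, 3) → at (0,0), heading E
2. arc(left, 4) → at (4,4), heading N
no 1-step plan works, so 2 is optimal.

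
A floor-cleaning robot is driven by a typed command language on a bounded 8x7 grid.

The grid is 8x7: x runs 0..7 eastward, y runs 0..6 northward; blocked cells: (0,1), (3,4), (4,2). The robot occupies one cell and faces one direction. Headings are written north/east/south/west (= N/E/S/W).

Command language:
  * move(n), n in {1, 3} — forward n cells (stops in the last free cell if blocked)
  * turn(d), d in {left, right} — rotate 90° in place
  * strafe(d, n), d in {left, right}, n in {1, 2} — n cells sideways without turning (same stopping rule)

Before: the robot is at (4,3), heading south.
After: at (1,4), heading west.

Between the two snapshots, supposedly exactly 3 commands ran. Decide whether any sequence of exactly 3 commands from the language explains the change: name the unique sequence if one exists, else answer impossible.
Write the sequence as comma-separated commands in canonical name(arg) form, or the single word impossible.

turn(right), move(3), strafe(right, 1)

key: order matters: swapping turn(right) and strafe(right, 1) lands elsewhere
t0: at (4,3), heading south
[1] after turn(right): at (4,3), heading west
[2] after move(3): at (1,3), heading west
[3] after strafe(right, 1): at (1,4), heading west
all 512 alternatives checked — unique.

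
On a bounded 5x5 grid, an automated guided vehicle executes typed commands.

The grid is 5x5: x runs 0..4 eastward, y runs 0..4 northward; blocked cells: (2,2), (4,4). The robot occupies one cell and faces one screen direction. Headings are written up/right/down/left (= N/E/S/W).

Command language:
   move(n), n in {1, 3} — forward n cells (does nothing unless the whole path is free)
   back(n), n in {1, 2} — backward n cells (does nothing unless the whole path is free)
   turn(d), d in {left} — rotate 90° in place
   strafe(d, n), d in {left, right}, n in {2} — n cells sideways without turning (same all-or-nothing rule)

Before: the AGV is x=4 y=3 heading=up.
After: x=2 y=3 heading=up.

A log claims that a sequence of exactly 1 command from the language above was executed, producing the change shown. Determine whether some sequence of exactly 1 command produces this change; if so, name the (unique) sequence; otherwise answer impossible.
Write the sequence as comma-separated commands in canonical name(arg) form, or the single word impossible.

key: heading stays N — the single command does not turn
from: x=4 y=3 heading=up
t=1 strafe(left, 2) ⇒ x=2 y=3 heading=up
no rival 1-sequence matches.

strafe(left, 2)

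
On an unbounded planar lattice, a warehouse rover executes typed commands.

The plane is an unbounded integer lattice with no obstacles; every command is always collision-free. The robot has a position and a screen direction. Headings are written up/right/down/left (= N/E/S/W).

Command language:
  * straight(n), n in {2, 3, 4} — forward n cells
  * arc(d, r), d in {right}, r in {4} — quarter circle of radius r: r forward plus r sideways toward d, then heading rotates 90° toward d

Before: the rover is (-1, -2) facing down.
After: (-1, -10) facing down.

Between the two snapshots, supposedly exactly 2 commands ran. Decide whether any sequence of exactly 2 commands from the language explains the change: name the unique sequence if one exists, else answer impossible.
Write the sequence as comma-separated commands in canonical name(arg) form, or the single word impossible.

straight(4), straight(4)

key: heading stays S — no command in the sequence turns
start: (-1, -2) facing down
t=1 straight(4) ⇒ (-1, -6) facing down
t=2 straight(4) ⇒ (-1, -10) facing down
uniquely the one of 16 2-step routes that fits.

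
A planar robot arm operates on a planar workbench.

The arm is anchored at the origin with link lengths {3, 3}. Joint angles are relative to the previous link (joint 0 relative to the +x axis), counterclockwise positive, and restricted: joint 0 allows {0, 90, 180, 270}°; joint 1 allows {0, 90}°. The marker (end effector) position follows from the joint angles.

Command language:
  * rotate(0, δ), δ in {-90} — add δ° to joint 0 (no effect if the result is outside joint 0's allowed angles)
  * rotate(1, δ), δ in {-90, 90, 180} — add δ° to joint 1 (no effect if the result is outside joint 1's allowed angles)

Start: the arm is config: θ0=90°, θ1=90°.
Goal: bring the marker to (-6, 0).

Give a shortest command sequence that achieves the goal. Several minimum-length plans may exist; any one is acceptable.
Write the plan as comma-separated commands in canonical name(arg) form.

initial: config: θ0=90°, θ1=90°
1. rotate(1, -90) → config: θ0=90°, θ1=0°
2. rotate(0, -90) → config: θ0=0°, θ1=0°
3. rotate(0, -90) → config: θ0=270°, θ1=0°
4. rotate(0, -90) → config: θ0=180°, θ1=0°
minimal: 4 command(s), checked below 4.

rotate(1, -90), rotate(0, -90), rotate(0, -90), rotate(0, -90)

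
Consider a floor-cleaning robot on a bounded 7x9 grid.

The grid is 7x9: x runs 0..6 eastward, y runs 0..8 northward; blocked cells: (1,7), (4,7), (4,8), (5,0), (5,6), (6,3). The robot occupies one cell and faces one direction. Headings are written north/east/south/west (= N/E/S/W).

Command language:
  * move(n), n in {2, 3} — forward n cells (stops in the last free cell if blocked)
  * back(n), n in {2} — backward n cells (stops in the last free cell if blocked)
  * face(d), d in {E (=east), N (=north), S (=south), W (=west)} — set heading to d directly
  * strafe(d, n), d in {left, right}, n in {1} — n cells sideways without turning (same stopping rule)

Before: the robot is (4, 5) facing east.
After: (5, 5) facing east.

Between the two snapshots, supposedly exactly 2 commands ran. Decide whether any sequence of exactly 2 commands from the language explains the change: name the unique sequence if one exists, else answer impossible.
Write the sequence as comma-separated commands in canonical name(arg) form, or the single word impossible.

back(2), move(3)

key: running move(3) before back(2) would end elsewhere — order is forced
begin: (4, 5) facing east
1. back(2) → (2, 5) facing east
2. move(3) → (5, 5) facing east
uniquely the one of 81 2-step routes that fits.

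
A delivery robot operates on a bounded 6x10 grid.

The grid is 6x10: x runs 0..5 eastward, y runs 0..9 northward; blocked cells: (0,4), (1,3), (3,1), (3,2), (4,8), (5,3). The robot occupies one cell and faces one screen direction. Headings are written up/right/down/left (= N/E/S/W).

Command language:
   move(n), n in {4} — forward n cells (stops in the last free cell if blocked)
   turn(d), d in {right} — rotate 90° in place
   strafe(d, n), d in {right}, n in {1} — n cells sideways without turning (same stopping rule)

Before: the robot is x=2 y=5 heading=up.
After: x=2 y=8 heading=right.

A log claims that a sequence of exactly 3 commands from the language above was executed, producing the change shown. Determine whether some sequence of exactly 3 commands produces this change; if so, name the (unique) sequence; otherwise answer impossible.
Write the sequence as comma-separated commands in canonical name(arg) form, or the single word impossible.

key: running strafe(right, 1) before move(4) would end elsewhere — order is forced
begin: x=2 y=5 heading=up
1. move(4) → x=2 y=9 heading=up
2. turn(right) → x=2 y=9 heading=right
3. strafe(right, 1) → x=2 y=8 heading=right
uniquely the one of 27 3-step routes that fits.

move(4), turn(right), strafe(right, 1)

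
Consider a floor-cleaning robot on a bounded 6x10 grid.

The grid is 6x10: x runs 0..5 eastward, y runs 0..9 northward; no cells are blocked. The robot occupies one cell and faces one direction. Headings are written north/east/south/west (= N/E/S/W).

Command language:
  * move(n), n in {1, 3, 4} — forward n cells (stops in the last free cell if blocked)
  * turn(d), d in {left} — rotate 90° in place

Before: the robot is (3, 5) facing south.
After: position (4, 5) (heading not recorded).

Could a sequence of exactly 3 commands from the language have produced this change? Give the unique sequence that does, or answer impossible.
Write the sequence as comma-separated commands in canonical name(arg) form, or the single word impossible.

start: (3, 5) facing south
1. turn(left) → (3, 5) facing east
2. move(1) → (4, 5) facing east
3. turn(left) → (4, 5) facing north
all 64 alternatives checked — unique.

turn(left), move(1), turn(left)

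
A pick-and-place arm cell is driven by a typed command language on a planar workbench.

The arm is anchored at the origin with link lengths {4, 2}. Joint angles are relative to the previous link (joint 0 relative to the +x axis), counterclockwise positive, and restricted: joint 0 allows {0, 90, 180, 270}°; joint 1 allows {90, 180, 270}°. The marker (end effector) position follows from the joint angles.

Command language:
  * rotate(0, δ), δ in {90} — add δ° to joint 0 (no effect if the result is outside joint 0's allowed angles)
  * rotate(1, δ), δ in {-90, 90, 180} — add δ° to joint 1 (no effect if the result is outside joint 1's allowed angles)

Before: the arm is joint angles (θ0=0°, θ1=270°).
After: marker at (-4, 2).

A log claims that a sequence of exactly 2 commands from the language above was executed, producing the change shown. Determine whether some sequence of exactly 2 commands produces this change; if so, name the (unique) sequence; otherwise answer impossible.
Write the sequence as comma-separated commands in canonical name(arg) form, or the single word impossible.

start: joint angles (θ0=0°, θ1=270°)
[1] after rotate(0, 90): joint angles (θ0=90°, θ1=270°)
[2] after rotate(0, 90): joint angles (θ0=180°, θ1=270°)
all 16 alternatives checked — unique.

rotate(0, 90), rotate(0, 90)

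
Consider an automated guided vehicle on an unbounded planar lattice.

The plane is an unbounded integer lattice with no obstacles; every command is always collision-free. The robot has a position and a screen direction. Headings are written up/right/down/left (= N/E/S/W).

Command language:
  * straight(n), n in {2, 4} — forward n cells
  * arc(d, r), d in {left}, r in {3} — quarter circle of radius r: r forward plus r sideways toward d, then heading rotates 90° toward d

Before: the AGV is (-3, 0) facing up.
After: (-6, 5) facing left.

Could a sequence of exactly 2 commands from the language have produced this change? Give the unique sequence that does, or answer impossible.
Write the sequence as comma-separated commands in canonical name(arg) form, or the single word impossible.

key: position moved to (-6,5) AND the heading swung to W — translation plus rotation needed
begin: (-3, 0) facing up
1. straight(2) → (-3, 2) facing up
2. arc(left, 3) → (-6, 5) facing left
all 9 alternatives checked — unique.

straight(2), arc(left, 3)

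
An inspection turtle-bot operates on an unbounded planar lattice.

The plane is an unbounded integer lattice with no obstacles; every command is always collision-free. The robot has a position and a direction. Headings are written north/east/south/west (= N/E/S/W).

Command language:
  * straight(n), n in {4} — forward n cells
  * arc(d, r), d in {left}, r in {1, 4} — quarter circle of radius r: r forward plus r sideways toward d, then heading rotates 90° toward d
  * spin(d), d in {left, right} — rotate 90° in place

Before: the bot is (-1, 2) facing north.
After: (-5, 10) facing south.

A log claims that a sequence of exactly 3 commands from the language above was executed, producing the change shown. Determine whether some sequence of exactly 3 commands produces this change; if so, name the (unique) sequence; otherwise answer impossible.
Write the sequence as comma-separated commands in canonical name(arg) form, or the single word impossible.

key: running spin(left) before straight(4) would end elsewhere — order is forced
t0: (-1, 2) facing north
t=1 straight(4) ⇒ (-1, 6) facing north
t=2 arc(left, 4) ⇒ (-5, 10) facing west
t=3 spin(left) ⇒ (-5, 10) facing south
no other 3-command option fits: unique.

straight(4), arc(left, 4), spin(left)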